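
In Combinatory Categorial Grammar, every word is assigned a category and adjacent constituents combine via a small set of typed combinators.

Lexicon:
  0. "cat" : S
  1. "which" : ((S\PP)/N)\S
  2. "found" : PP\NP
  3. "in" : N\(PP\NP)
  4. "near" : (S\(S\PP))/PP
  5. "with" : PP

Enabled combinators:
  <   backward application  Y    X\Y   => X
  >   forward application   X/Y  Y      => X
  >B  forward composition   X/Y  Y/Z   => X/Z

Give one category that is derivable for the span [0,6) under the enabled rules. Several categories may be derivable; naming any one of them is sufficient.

[0,6] S   <
  [0,4] S\PP   >
    [0,2] (S\PP)/N   <
      [0,1] "cat" : S
      [1,2] "which" : ((S\PP)/N)\S
    [2,4] N   <
      [2,3] "found" : PP\NP
      [3,4] "in" : N\(PP\NP)
  [4,6] S\(S\PP)   >
    [4,5] "near" : (S\(S\PP))/PP
    [5,6] "with" : PP

S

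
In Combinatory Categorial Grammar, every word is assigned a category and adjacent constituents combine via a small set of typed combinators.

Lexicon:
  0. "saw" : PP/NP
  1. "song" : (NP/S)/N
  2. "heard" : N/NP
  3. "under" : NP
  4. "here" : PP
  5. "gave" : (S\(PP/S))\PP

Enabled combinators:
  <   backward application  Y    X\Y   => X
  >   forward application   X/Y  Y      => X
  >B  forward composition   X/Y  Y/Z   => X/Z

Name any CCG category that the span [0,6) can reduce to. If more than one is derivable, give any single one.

S

[0,6] S   <
  [0,4] PP/S   >B
    [0,1] "saw" : PP/NP
    [1,4] NP/S   >
      [1,2] "song" : (NP/S)/N
      [2,4] N   >
        [2,3] "heard" : N/NP
        [3,4] "under" : NP
  [4,6] S\(PP/S)   <
    [4,5] "here" : PP
    [5,6] "gave" : (S\(PP/S))\PP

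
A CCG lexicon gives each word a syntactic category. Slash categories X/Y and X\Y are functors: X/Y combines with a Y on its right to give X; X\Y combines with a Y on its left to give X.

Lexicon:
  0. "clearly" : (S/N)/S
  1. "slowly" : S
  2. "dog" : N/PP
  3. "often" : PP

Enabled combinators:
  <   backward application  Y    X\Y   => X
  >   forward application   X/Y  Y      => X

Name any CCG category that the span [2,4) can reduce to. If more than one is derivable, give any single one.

[0,4] S   >
  [0,2] S/N   >
    [0,1] "clearly" : (S/N)/S
    [1,2] "slowly" : S
  [2,4] N   >
    [2,3] "dog" : N/PP
    [3,4] "often" : PP

N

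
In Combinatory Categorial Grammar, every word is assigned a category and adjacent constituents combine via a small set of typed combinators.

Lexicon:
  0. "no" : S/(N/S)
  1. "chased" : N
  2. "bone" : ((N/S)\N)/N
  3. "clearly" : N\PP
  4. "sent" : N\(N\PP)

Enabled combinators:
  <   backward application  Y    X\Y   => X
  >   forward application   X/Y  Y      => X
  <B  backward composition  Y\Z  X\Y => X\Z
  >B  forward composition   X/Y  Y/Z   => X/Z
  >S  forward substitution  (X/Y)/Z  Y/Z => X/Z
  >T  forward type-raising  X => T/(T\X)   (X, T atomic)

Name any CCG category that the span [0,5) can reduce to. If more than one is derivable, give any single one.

[0,5] S   >
  [0,1] "no" : S/(N/S)
  [1,5] N/S   <
    [1,2] "chased" : N
    [2,5] (N/S)\N   >
      [2,3] "bone" : ((N/S)\N)/N
      [3,5] N   <
        [3,4] "clearly" : N\PP
        [4,5] "sent" : N\(N\PP)

S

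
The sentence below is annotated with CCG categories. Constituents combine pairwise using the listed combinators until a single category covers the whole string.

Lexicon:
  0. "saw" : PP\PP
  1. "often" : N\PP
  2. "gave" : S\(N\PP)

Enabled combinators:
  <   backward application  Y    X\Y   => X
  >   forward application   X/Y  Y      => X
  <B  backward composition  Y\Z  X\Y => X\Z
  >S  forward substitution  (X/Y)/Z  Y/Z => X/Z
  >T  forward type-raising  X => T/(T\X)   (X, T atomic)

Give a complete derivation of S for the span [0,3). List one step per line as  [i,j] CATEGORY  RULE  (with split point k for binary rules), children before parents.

[0,1] PP\PP  lex  "saw"
[1,2] N\PP  lex  "often"
[0,2] N\PP  <B  k=1
[2,3] S\(N\PP)  lex  "gave"
[0,3] S  <  k=2

[0,3] S   <
  [0,2] N\PP   <B
    [0,1] "saw" : PP\PP
    [1,2] "often" : N\PP
  [2,3] "gave" : S\(N\PP)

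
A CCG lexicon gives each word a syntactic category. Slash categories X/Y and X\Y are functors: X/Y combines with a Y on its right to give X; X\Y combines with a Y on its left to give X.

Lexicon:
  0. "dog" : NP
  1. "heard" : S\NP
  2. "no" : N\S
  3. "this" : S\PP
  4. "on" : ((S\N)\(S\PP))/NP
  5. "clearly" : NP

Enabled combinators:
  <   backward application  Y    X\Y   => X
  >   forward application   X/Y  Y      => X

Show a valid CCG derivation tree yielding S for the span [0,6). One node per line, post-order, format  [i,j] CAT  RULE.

[0,1] NP  lex  "dog"
[1,2] S\NP  lex  "heard"
[0,2] S  <  k=1
[2,3] N\S  lex  "no"
[0,3] N  <  k=2
[3,4] S\PP  lex  "this"
[4,5] ((S\N)\(S\PP))/NP  lex  "on"
[5,6] NP  lex  "clearly"
[4,6] (S\N)\(S\PP)  >  k=5
[3,6] S\N  <  k=4
[0,6] S  <  k=3

[0,6] S   <
  [0,3] N   <
    [0,2] S   <
      [0,1] "dog" : NP
      [1,2] "heard" : S\NP
    [2,3] "no" : N\S
  [3,6] S\N   <
    [3,4] "this" : S\PP
    [4,6] (S\N)\(S\PP)   >
      [4,5] "on" : ((S\N)\(S\PP))/NP
      [5,6] "clearly" : NP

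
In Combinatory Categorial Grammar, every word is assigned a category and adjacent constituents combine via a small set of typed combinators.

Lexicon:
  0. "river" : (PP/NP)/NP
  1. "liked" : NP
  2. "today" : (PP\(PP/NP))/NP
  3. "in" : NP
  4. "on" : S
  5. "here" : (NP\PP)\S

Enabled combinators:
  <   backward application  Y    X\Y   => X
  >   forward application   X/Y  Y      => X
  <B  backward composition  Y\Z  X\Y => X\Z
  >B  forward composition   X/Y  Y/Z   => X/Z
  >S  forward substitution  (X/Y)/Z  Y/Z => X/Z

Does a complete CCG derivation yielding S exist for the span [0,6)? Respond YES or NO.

NO

(PP/NP)/NP NP (PP\(PP/NP))/NP NP S (NP\PP)\S
CKY chart[0,6] = {NP}; S ∉ chart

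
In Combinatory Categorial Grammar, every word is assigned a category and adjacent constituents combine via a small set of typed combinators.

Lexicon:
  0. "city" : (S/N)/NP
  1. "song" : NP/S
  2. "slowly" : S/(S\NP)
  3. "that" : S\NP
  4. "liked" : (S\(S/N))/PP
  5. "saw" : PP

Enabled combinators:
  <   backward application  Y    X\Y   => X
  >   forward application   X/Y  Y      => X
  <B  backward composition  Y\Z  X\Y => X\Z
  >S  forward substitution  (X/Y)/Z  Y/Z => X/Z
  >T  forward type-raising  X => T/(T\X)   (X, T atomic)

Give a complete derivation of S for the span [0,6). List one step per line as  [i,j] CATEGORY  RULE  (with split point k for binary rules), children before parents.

[0,1] (S/N)/NP  lex  "city"
[1,2] NP/S  lex  "song"
[2,3] S/(S\NP)  lex  "slowly"
[3,4] S\NP  lex  "that"
[2,4] S  >  k=3
[1,4] NP  >  k=2
[0,4] S/N  >  k=1
[4,5] (S\(S/N))/PP  lex  "liked"
[5,6] PP  lex  "saw"
[4,6] S\(S/N)  >  k=5
[0,6] S  <  k=4

[0,6] S   <
  [0,4] S/N   >
    [0,1] "city" : (S/N)/NP
    [1,4] NP   >
      [1,2] "song" : NP/S
      [2,4] S   >
        [2,3] "slowly" : S/(S\NP)
        [3,4] "that" : S\NP
  [4,6] S\(S/N)   >
    [4,5] "liked" : (S\(S/N))/PP
    [5,6] "saw" : PP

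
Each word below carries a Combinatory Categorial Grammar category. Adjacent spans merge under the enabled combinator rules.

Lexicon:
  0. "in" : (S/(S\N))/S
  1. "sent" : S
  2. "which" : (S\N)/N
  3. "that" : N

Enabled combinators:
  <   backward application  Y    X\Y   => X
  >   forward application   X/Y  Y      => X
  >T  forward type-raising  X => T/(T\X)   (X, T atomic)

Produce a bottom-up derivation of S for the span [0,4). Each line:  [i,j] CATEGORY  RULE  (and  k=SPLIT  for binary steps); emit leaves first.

[0,4] S   >
  [0,2] S/(S\N)   >
    [0,1] "in" : (S/(S\N))/S
    [1,2] "sent" : S
  [2,4] S\N   >
    [2,3] "which" : (S\N)/N
    [3,4] "that" : N

[0,1] (S/(S\N))/S  lex  "in"
[1,2] S  lex  "sent"
[0,2] S/(S\N)  >  k=1
[2,3] (S\N)/N  lex  "which"
[3,4] N  lex  "that"
[2,4] S\N  >  k=3
[0,4] S  >  k=2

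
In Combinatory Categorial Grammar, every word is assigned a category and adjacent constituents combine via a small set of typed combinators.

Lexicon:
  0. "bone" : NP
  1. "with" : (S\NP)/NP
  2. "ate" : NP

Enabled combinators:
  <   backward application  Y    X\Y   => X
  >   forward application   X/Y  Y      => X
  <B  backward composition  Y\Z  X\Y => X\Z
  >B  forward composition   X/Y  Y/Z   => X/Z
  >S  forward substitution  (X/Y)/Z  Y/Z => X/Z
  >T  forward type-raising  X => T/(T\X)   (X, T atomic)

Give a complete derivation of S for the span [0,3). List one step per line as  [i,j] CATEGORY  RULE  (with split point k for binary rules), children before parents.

[0,3] S   >
  [0,1] S/(S\NP)   >T
    [0,1] "bone" : NP
  [1,3] S\NP   >
    [1,2] "with" : (S\NP)/NP
    [2,3] "ate" : NP

[0,1] NP  lex  "bone"
[0,1] S/(S\NP)  >T
[1,2] (S\NP)/NP  lex  "with"
[2,3] NP  lex  "ate"
[1,3] S\NP  >  k=2
[0,3] S  >  k=1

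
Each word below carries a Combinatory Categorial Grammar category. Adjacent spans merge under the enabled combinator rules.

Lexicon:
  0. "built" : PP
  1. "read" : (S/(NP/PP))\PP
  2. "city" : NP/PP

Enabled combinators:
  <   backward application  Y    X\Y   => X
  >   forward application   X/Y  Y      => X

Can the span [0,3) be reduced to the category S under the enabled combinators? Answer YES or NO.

YES

[0,3] S   >
  [0,2] S/(NP/PP)   <
    [0,1] "built" : PP
    [1,2] "read" : (S/(NP/PP))\PP
  [2,3] "city" : NP/PP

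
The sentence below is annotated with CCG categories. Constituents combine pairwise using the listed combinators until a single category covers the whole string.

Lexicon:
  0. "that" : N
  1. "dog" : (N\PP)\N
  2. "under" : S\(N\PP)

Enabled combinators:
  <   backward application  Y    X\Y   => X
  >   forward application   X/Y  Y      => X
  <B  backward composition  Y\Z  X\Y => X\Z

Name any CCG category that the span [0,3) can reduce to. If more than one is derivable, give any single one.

S

[0,3] S   <
  [0,2] N\PP   <
    [0,1] "that" : N
    [1,2] "dog" : (N\PP)\N
  [2,3] "under" : S\(N\PP)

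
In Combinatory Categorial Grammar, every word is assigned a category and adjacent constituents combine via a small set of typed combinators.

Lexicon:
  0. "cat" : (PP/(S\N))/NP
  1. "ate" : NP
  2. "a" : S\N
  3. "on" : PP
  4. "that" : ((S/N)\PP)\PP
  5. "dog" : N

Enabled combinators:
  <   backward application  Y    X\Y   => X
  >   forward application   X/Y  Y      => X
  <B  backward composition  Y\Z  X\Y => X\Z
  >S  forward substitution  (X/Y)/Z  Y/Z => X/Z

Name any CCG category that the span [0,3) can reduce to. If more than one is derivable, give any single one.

PP

[0,6] S   >
  [0,5] S/N   <
    [0,3] PP   >
      [0,2] PP/(S\N)   >
        [0,1] "cat" : (PP/(S\N))/NP
        [1,2] "ate" : NP
      [2,3] "a" : S\N
    [3,5] (S/N)\PP   <
      [3,4] "on" : PP
      [4,5] "that" : ((S/N)\PP)\PP
  [5,6] "dog" : N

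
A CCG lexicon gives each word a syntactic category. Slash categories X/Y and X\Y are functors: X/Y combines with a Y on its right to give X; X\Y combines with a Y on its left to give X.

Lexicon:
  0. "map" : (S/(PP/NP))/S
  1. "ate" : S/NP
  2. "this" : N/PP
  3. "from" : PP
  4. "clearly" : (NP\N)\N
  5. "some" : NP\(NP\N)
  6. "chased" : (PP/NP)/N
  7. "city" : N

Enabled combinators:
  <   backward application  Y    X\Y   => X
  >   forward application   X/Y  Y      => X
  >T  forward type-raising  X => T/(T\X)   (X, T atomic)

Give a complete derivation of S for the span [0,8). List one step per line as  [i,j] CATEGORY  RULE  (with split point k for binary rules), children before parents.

[0,1] (S/(PP/NP))/S  lex  "map"
[1,2] S/NP  lex  "ate"
[2,3] N/PP  lex  "this"
[3,4] PP  lex  "from"
[2,4] N  >  k=3
[4,5] (NP\N)\N  lex  "clearly"
[2,5] NP\N  <  k=4
[5,6] NP\(NP\N)  lex  "some"
[2,6] NP  <  k=5
[1,6] S  >  k=2
[0,6] S/(PP/NP)  >  k=1
[6,7] (PP/NP)/N  lex  "chased"
[7,8] N  lex  "city"
[6,8] PP/NP  >  k=7
[0,8] S  >  k=6

[0,8] S   >
  [0,6] S/(PP/NP)   >
    [0,1] "map" : (S/(PP/NP))/S
    [1,6] S   >
      [1,2] "ate" : S/NP
      [2,6] NP   <
        [2,5] NP\N   <
          [2,4] N   >
            [2,3] "this" : N/PP
            [3,4] "from" : PP
          [4,5] "clearly" : (NP\N)\N
        [5,6] "some" : NP\(NP\N)
  [6,8] PP/NP   >
    [6,7] "chased" : (PP/NP)/N
    [7,8] "city" : N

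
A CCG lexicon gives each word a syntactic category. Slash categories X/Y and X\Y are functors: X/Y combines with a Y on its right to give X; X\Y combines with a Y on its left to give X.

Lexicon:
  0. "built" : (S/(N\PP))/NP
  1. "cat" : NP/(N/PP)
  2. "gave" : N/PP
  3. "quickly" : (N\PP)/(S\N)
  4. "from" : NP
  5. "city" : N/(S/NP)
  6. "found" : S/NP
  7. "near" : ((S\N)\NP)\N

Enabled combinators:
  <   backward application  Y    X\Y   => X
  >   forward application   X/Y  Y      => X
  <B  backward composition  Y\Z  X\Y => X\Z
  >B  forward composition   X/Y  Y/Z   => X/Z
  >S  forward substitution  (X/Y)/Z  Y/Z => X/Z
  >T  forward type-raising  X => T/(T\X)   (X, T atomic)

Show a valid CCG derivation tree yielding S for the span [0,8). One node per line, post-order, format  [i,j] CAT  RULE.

[0,8] S   >
  [0,3] S/(N\PP)   >
    [0,1] "built" : (S/(N\PP))/NP
    [1,3] NP   >
      [1,2] "cat" : NP/(N/PP)
      [2,3] "gave" : N/PP
  [3,8] N\PP   >
    [3,4] "quickly" : (N\PP)/(S\N)
    [4,8] S\N   <
      [4,5] "from" : NP
      [5,8] (S\N)\NP   <
        [5,7] N   >
          [5,6] "city" : N/(S/NP)
          [6,7] "found" : S/NP
        [7,8] "near" : ((S\N)\NP)\N

[0,1] (S/(N\PP))/NP  lex  "built"
[1,2] NP/(N/PP)  lex  "cat"
[2,3] N/PP  lex  "gave"
[1,3] NP  >  k=2
[0,3] S/(N\PP)  >  k=1
[3,4] (N\PP)/(S\N)  lex  "quickly"
[4,5] NP  lex  "from"
[5,6] N/(S/NP)  lex  "city"
[6,7] S/NP  lex  "found"
[5,7] N  >  k=6
[7,8] ((S\N)\NP)\N  lex  "near"
[5,8] (S\N)\NP  <  k=7
[4,8] S\N  <  k=5
[3,8] N\PP  >  k=4
[0,8] S  >  k=3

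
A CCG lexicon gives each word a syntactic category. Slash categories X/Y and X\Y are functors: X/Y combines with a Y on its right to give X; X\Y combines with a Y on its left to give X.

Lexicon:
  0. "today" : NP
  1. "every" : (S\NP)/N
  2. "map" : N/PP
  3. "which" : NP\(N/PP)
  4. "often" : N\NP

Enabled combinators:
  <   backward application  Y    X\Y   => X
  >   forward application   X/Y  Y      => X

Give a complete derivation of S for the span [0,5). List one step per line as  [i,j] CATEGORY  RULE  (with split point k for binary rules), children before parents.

[0,1] NP  lex  "today"
[1,2] (S\NP)/N  lex  "every"
[2,3] N/PP  lex  "map"
[3,4] NP\(N/PP)  lex  "which"
[2,4] NP  <  k=3
[4,5] N\NP  lex  "often"
[2,5] N  <  k=4
[1,5] S\NP  >  k=2
[0,5] S  <  k=1

[0,5] S   <
  [0,1] "today" : NP
  [1,5] S\NP   >
    [1,2] "every" : (S\NP)/N
    [2,5] N   <
      [2,4] NP   <
        [2,3] "map" : N/PP
        [3,4] "which" : NP\(N/PP)
      [4,5] "often" : N\NP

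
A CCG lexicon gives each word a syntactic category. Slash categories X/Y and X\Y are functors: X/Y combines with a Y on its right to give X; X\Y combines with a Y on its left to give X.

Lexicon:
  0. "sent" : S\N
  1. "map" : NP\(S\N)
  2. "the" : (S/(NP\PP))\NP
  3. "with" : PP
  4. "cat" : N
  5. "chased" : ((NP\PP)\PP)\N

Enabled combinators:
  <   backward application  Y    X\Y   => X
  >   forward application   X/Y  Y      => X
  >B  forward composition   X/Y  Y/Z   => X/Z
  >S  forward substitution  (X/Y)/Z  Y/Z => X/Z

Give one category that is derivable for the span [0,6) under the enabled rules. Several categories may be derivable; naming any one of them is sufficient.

S

[0,6] S   >
  [0,3] S/(NP\PP)   <
    [0,2] NP   <
      [0,1] "sent" : S\N
      [1,2] "map" : NP\(S\N)
    [2,3] "the" : (S/(NP\PP))\NP
  [3,6] NP\PP   <
    [3,4] "with" : PP
    [4,6] (NP\PP)\PP   <
      [4,5] "cat" : N
      [5,6] "chased" : ((NP\PP)\PP)\N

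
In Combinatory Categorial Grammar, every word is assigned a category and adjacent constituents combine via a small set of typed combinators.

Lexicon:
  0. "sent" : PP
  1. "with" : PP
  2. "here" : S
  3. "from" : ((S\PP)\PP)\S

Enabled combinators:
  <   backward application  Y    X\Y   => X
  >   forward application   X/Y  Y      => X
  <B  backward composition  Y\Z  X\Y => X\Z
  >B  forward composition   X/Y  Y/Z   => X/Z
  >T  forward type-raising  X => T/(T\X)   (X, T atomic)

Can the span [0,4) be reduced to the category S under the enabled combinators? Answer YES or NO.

[0,4] S   <
  [0,1] "sent" : PP
  [1,4] S\PP   <
    [1,2] "with" : PP
    [2,4] (S\PP)\PP   <
      [2,3] "here" : S
      [3,4] "from" : ((S\PP)\PP)\S

YES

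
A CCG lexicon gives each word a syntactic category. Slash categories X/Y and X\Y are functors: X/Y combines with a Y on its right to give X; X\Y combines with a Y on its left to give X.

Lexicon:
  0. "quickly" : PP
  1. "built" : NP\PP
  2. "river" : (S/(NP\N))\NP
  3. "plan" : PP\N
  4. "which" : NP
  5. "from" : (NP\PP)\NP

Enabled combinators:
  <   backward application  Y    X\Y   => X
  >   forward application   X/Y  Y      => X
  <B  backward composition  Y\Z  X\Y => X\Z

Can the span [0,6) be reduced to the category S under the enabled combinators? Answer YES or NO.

YES

[0,6] S   >
  [0,3] S/(NP\N)   <
    [0,2] NP   <
      [0,1] "quickly" : PP
      [1,2] "built" : NP\PP
    [2,3] "river" : (S/(NP\N))\NP
  [3,6] NP\N   <B
    [3,4] "plan" : PP\N
    [4,6] NP\PP   <
      [4,5] "which" : NP
      [5,6] "from" : (NP\PP)\NP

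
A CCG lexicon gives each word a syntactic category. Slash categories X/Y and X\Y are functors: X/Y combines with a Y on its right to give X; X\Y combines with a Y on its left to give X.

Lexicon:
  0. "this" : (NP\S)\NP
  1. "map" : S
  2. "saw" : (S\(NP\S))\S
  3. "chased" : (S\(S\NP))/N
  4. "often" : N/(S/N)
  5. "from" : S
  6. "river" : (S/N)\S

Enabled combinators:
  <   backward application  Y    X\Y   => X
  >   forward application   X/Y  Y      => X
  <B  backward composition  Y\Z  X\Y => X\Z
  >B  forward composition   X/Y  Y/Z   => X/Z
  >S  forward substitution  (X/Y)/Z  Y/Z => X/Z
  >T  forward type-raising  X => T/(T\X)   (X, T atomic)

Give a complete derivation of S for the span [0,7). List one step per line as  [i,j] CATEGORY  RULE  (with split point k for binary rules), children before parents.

[0,1] (NP\S)\NP  lex  "this"
[1,2] S  lex  "map"
[2,3] (S\(NP\S))\S  lex  "saw"
[1,3] S\(NP\S)  <  k=2
[0,3] S\NP  <B  k=1
[3,4] (S\(S\NP))/N  lex  "chased"
[4,5] N/(S/N)  lex  "often"
[5,6] S  lex  "from"
[6,7] (S/N)\S  lex  "river"
[5,7] S/N  <  k=6
[4,7] N  >  k=5
[3,7] S\(S\NP)  >  k=4
[0,7] S  <  k=3

[0,7] S   <
  [0,3] S\NP   <B
    [0,1] "this" : (NP\S)\NP
    [1,3] S\(NP\S)   <
      [1,2] "map" : S
      [2,3] "saw" : (S\(NP\S))\S
  [3,7] S\(S\NP)   >
    [3,4] "chased" : (S\(S\NP))/N
    [4,7] N   >
      [4,5] "often" : N/(S/N)
      [5,7] S/N   <
        [5,6] "from" : S
        [6,7] "river" : (S/N)\S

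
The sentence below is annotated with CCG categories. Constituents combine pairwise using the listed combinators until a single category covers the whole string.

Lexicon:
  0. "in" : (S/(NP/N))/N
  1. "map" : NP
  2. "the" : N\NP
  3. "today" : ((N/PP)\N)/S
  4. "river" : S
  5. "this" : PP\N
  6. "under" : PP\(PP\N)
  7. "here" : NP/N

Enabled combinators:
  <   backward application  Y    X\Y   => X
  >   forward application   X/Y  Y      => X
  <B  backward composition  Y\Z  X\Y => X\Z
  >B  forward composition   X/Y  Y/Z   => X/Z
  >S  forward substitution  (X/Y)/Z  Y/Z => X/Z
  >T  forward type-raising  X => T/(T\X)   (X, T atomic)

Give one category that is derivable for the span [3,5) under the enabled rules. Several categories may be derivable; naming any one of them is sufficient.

(N/PP)\N

[0,8] S   >
  [0,7] S/(NP/N)   >
    [0,1] "in" : (S/(NP/N))/N
    [1,7] N   >
      [1,5] N/PP   <
        [1,3] N   <
          [1,2] "map" : NP
          [2,3] "the" : N\NP
        [3,5] (N/PP)\N   >
          [3,4] "today" : ((N/PP)\N)/S
          [4,5] "river" : S
      [5,7] PP   <
        [5,6] "this" : PP\N
        [6,7] "under" : PP\(PP\N)
  [7,8] "here" : NP/N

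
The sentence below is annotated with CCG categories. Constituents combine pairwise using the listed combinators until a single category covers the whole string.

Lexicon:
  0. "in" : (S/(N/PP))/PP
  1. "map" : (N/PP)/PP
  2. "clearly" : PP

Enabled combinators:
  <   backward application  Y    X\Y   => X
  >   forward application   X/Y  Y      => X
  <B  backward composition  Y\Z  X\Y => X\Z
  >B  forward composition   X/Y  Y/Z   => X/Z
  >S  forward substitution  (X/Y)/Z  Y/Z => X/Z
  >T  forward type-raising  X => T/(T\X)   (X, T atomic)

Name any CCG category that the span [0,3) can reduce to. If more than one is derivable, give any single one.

[0,3] S   >
  [0,2] S/PP   >S
    [0,1] "in" : (S/(N/PP))/PP
    [1,2] "map" : (N/PP)/PP
  [2,3] "clearly" : PP

S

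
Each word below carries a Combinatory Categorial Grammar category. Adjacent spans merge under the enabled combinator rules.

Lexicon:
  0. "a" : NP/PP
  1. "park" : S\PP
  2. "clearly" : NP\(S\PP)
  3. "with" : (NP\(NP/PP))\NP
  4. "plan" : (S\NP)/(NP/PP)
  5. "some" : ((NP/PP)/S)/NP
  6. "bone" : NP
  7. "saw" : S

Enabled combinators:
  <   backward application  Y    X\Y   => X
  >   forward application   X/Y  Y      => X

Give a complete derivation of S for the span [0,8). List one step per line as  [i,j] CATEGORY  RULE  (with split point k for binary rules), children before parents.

[0,8] S   <
  [0,4] NP   <
    [0,1] "a" : NP/PP
    [1,4] NP\(NP/PP)   <
      [1,3] NP   <
        [1,2] "park" : S\PP
        [2,3] "clearly" : NP\(S\PP)
      [3,4] "with" : (NP\(NP/PP))\NP
  [4,8] S\NP   >
    [4,5] "plan" : (S\NP)/(NP/PP)
    [5,8] NP/PP   >
      [5,7] (NP/PP)/S   >
        [5,6] "some" : ((NP/PP)/S)/NP
        [6,7] "bone" : NP
      [7,8] "saw" : S

[0,1] NP/PP  lex  "a"
[1,2] S\PP  lex  "park"
[2,3] NP\(S\PP)  lex  "clearly"
[1,3] NP  <  k=2
[3,4] (NP\(NP/PP))\NP  lex  "with"
[1,4] NP\(NP/PP)  <  k=3
[0,4] NP  <  k=1
[4,5] (S\NP)/(NP/PP)  lex  "plan"
[5,6] ((NP/PP)/S)/NP  lex  "some"
[6,7] NP  lex  "bone"
[5,7] (NP/PP)/S  >  k=6
[7,8] S  lex  "saw"
[5,8] NP/PP  >  k=7
[4,8] S\NP  >  k=5
[0,8] S  <  k=4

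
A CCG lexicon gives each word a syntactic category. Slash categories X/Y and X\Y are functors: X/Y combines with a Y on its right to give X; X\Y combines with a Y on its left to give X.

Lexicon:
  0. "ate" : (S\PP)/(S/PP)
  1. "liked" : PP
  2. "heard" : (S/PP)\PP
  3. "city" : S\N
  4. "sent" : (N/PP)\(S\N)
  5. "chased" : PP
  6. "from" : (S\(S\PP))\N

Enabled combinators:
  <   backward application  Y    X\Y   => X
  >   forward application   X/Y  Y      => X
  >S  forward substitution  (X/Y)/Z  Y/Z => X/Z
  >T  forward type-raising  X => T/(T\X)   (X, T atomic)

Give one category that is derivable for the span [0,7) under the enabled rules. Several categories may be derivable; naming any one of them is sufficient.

[0,7] S   <
  [0,3] S\PP   >
    [0,1] "ate" : (S\PP)/(S/PP)
    [1,3] S/PP   <
      [1,2] "liked" : PP
      [2,3] "heard" : (S/PP)\PP
  [3,7] S\(S\PP)   <
    [3,6] N   >
      [3,5] N/PP   <
        [3,4] "city" : S\N
        [4,5] "sent" : (N/PP)\(S\N)
      [5,6] "chased" : PP
    [6,7] "from" : (S\(S\PP))\N

S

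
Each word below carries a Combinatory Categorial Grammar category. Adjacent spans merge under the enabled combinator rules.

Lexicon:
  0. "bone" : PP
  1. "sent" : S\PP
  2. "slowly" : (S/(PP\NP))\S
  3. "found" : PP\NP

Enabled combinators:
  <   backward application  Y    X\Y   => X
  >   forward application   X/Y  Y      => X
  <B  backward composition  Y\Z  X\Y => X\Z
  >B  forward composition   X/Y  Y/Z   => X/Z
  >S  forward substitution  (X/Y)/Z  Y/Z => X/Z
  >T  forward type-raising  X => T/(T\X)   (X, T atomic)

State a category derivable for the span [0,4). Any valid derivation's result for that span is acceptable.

S

[0,4] S   >
  [0,3] S/(PP\NP)   <
    [0,2] S   >
      [0,1] S/(S\PP)   >T
        [0,1] "bone" : PP
      [1,2] "sent" : S\PP
    [2,3] "slowly" : (S/(PP\NP))\S
  [3,4] "found" : PP\NP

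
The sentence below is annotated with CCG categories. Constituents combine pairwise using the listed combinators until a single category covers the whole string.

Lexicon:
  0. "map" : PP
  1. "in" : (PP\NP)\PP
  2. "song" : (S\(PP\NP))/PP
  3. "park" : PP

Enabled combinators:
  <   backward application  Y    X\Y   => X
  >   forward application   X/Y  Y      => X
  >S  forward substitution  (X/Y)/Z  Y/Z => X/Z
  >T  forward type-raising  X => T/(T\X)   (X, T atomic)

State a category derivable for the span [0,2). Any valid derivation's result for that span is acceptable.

PP\NP

[0,4] S   <
  [0,2] PP\NP   <
    [0,1] "map" : PP
    [1,2] "in" : (PP\NP)\PP
  [2,4] S\(PP\NP)   >
    [2,3] "song" : (S\(PP\NP))/PP
    [3,4] "park" : PP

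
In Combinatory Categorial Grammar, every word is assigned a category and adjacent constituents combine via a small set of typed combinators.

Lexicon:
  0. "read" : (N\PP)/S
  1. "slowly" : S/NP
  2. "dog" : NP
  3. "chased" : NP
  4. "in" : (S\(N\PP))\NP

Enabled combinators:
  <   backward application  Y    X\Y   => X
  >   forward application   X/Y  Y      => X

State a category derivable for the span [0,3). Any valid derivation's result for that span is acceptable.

[0,5] S   <
  [0,3] N\PP   >
    [0,1] "read" : (N\PP)/S
    [1,3] S   >
      [1,2] "slowly" : S/NP
      [2,3] "dog" : NP
  [3,5] S\(N\PP)   <
    [3,4] "chased" : NP
    [4,5] "in" : (S\(N\PP))\NP

N\PP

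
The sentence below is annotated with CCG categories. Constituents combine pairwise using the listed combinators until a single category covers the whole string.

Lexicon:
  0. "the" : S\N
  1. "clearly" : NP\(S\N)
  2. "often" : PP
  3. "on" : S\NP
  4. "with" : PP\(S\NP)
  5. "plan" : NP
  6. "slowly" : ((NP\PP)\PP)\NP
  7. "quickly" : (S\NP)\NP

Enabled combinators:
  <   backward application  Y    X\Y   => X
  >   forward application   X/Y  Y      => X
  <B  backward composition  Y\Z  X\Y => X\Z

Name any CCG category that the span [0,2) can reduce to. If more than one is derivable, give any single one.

NP

[0,8] S   <
  [0,2] NP   <
    [0,1] "the" : S\N
    [1,2] "clearly" : NP\(S\N)
  [2,8] S\NP   <
    [2,7] NP   <
      [2,3] "often" : PP
      [3,7] NP\PP   <
        [3,5] PP   <
          [3,4] "on" : S\NP
          [4,5] "with" : PP\(S\NP)
        [5,7] (NP\PP)\PP   <
          [5,6] "plan" : NP
          [6,7] "slowly" : ((NP\PP)\PP)\NP
    [7,8] "quickly" : (S\NP)\NP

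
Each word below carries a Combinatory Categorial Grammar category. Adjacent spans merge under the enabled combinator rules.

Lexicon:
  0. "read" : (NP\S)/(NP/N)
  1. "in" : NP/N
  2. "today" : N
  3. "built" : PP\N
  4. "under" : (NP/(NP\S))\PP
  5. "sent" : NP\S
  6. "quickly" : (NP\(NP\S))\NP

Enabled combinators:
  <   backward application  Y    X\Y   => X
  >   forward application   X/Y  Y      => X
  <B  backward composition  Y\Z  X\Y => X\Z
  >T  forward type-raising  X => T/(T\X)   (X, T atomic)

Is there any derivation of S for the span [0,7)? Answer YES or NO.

NO

(NP\S)/(NP/N) NP/N N PP\N (NP/(NP\S))\PP NP\S (NP\(NP\S))\NP
CKY chart[0,7] = {N/(N\NP), NP, NP/(NP\NP), PP/(PP\NP), S/(S\NP)}; S ∉ chart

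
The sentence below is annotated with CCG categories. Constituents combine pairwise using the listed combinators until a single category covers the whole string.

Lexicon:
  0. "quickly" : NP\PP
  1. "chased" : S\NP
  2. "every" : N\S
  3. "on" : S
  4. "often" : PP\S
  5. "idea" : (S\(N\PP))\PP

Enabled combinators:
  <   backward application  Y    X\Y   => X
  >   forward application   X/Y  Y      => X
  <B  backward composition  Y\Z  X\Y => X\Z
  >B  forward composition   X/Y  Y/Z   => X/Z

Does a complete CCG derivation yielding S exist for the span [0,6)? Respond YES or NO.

YES

[0,6] S   <
  [0,3] N\PP   <B
    [0,1] "quickly" : NP\PP
    [1,3] N\NP   <B
      [1,2] "chased" : S\NP
      [2,3] "every" : N\S
  [3,6] S\(N\PP)   <
    [3,5] PP   <
      [3,4] "on" : S
      [4,5] "often" : PP\S
    [5,6] "idea" : (S\(N\PP))\PP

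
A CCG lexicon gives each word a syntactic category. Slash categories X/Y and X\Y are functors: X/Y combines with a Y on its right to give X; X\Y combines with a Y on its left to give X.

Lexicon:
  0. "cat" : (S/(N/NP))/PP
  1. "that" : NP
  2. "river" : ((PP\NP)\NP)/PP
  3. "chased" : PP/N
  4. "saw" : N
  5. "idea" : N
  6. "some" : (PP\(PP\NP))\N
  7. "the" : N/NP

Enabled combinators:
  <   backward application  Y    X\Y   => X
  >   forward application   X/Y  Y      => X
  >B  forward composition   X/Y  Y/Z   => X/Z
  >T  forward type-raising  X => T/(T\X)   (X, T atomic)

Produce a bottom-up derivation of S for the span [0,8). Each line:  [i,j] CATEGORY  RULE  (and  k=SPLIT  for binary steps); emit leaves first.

[0,1] (S/(N/NP))/PP  lex  "cat"
[1,2] NP  lex  "that"
[2,3] ((PP\NP)\NP)/PP  lex  "river"
[3,4] PP/N  lex  "chased"
[4,5] N  lex  "saw"
[3,5] PP  >  k=4
[2,5] (PP\NP)\NP  >  k=3
[1,5] PP\NP  <  k=2
[5,6] N  lex  "idea"
[6,7] (PP\(PP\NP))\N  lex  "some"
[5,7] PP\(PP\NP)  <  k=6
[1,7] PP  <  k=5
[0,7] S/(N/NP)  >  k=1
[7,8] N/NP  lex  "the"
[0,8] S  >  k=7

[0,8] S   >
  [0,7] S/(N/NP)   >
    [0,1] "cat" : (S/(N/NP))/PP
    [1,7] PP   <
      [1,5] PP\NP   <
        [1,2] "that" : NP
        [2,5] (PP\NP)\NP   >
          [2,3] "river" : ((PP\NP)\NP)/PP
          [3,5] PP   >
            [3,4] "chased" : PP/N
            [4,5] "saw" : N
      [5,7] PP\(PP\NP)   <
        [5,6] "idea" : N
        [6,7] "some" : (PP\(PP\NP))\N
  [7,8] "the" : N/NP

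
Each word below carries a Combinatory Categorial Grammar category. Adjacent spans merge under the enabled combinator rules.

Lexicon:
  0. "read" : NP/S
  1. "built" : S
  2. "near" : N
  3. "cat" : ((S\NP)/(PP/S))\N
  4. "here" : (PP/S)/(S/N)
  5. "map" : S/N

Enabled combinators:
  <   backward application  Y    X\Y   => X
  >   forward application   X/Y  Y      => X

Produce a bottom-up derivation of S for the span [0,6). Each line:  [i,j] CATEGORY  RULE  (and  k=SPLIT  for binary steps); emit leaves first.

[0,6] S   <
  [0,2] NP   >
    [0,1] "read" : NP/S
    [1,2] "built" : S
  [2,6] S\NP   >
    [2,4] (S\NP)/(PP/S)   <
      [2,3] "near" : N
      [3,4] "cat" : ((S\NP)/(PP/S))\N
    [4,6] PP/S   >
      [4,5] "here" : (PP/S)/(S/N)
      [5,6] "map" : S/N

[0,1] NP/S  lex  "read"
[1,2] S  lex  "built"
[0,2] NP  >  k=1
[2,3] N  lex  "near"
[3,4] ((S\NP)/(PP/S))\N  lex  "cat"
[2,4] (S\NP)/(PP/S)  <  k=3
[4,5] (PP/S)/(S/N)  lex  "here"
[5,6] S/N  lex  "map"
[4,6] PP/S  >  k=5
[2,6] S\NP  >  k=4
[0,6] S  <  k=2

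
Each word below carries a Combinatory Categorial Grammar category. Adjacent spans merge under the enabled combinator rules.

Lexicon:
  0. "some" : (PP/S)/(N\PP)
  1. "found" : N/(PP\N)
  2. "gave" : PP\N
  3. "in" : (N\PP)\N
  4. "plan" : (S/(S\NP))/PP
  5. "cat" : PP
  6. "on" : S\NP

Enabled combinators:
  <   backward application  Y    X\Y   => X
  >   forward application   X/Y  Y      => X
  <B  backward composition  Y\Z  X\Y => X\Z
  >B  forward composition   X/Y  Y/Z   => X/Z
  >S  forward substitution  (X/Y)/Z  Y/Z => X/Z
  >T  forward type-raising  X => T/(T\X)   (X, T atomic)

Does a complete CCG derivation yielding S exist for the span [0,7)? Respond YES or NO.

(PP/S)/(N\PP) N/(PP\N) PP\N (N\PP)\N (S/(S\NP))/PP PP S\NP
CKY chart[0,7] = {N/(N\PP), NP/(NP\PP), PP, PP/(PP\PP), PP/(S\S), S/(S\PP)}; S ∉ chart

NO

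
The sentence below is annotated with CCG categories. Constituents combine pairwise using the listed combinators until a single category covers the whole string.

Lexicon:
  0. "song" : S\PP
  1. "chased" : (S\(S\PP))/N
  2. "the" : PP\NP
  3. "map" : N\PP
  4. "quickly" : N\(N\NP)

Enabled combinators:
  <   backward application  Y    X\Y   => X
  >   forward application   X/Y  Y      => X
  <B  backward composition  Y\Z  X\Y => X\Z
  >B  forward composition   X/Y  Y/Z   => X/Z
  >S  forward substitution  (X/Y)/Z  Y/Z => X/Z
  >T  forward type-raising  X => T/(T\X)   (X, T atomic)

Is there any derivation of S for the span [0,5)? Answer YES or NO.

[0,5] S   <
  [0,1] "song" : S\PP
  [1,5] S\(S\PP)   >
    [1,2] "chased" : (S\(S\PP))/N
    [2,5] N   <
      [2,4] N\NP   <B
        [2,3] "the" : PP\NP
        [3,4] "map" : N\PP
      [4,5] "quickly" : N\(N\NP)

YES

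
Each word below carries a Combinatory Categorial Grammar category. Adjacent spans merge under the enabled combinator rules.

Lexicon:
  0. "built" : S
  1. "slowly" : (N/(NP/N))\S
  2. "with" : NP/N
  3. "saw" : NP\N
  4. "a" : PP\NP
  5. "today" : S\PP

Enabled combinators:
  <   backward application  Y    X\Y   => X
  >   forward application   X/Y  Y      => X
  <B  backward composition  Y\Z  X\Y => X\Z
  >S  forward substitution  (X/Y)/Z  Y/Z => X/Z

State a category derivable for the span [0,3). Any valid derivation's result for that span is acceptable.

[0,6] S   <
  [0,5] PP   <
    [0,4] NP   <
      [0,3] N   >
        [0,2] N/(NP/N)   <
          [0,1] "built" : S
          [1,2] "slowly" : (N/(NP/N))\S
        [2,3] "with" : NP/N
      [3,4] "saw" : NP\N
    [4,5] "a" : PP\NP
  [5,6] "today" : S\PP

N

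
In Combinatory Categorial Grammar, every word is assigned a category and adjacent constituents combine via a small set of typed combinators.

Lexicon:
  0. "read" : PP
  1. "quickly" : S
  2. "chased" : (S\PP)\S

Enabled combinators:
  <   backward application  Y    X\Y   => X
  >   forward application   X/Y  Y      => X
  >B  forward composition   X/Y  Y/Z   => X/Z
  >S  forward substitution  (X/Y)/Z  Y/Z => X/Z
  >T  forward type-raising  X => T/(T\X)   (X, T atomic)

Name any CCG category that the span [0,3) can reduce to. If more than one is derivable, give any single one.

[0,3] S   <
  [0,1] "read" : PP
  [1,3] S\PP   <
    [1,2] "quickly" : S
    [2,3] "chased" : (S\PP)\S

S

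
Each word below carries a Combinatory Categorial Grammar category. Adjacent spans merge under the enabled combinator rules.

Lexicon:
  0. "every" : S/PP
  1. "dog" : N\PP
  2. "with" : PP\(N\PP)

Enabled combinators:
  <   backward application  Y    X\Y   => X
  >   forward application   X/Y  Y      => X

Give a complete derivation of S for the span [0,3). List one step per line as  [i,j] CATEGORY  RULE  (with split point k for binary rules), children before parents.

[0,3] S   >
  [0,1] "every" : S/PP
  [1,3] PP   <
    [1,2] "dog" : N\PP
    [2,3] "with" : PP\(N\PP)

[0,1] S/PP  lex  "every"
[1,2] N\PP  lex  "dog"
[2,3] PP\(N\PP)  lex  "with"
[1,3] PP  <  k=2
[0,3] S  >  k=1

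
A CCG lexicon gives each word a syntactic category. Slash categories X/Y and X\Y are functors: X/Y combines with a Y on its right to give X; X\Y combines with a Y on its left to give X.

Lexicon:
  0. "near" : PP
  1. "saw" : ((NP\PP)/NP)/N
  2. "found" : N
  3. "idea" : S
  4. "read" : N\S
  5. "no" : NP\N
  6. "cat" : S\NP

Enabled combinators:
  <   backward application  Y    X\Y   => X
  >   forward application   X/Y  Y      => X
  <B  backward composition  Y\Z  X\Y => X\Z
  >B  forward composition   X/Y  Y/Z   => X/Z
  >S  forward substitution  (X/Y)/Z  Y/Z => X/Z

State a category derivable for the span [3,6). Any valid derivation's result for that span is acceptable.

[0,7] S   <
  [0,6] NP   <
    [0,1] "near" : PP
    [1,6] NP\PP   >
      [1,3] (NP\PP)/NP   >
        [1,2] "saw" : ((NP\PP)/NP)/N
        [2,3] "found" : N
      [3,6] NP   <
        [3,4] "idea" : S
        [4,6] NP\S   <B
          [4,5] "read" : N\S
          [5,6] "no" : NP\N
  [6,7] "cat" : S\NP

NP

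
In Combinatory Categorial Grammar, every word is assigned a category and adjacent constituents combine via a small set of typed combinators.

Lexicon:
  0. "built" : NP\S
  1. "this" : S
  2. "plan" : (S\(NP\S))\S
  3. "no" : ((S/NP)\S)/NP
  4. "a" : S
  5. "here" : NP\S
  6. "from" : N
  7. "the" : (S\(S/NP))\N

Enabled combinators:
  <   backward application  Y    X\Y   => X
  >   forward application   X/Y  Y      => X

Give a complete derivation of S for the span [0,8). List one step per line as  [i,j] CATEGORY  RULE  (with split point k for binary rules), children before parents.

[0,1] NP\S  lex  "built"
[1,2] S  lex  "this"
[2,3] (S\(NP\S))\S  lex  "plan"
[1,3] S\(NP\S)  <  k=2
[0,3] S  <  k=1
[3,4] ((S/NP)\S)/NP  lex  "no"
[4,5] S  lex  "a"
[5,6] NP\S  lex  "here"
[4,6] NP  <  k=5
[3,6] (S/NP)\S  >  k=4
[0,6] S/NP  <  k=3
[6,7] N  lex  "from"
[7,8] (S\(S/NP))\N  lex  "the"
[6,8] S\(S/NP)  <  k=7
[0,8] S  <  k=6

[0,8] S   <
  [0,6] S/NP   <
    [0,3] S   <
      [0,1] "built" : NP\S
      [1,3] S\(NP\S)   <
        [1,2] "this" : S
        [2,3] "plan" : (S\(NP\S))\S
    [3,6] (S/NP)\S   >
      [3,4] "no" : ((S/NP)\S)/NP
      [4,6] NP   <
        [4,5] "a" : S
        [5,6] "here" : NP\S
  [6,8] S\(S/NP)   <
    [6,7] "from" : N
    [7,8] "the" : (S\(S/NP))\N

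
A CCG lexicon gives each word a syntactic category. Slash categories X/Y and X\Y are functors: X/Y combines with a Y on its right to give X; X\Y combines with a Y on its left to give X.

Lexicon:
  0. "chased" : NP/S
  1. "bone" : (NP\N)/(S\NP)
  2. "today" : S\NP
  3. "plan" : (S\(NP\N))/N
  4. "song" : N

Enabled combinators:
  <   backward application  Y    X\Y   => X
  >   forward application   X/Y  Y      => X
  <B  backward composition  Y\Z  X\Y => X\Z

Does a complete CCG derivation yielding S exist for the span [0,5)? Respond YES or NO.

NP/S (NP\N)/(S\NP) S\NP (S\(NP\N))/N N
CKY chart[0,5] = {NP}; S ∉ chart

NO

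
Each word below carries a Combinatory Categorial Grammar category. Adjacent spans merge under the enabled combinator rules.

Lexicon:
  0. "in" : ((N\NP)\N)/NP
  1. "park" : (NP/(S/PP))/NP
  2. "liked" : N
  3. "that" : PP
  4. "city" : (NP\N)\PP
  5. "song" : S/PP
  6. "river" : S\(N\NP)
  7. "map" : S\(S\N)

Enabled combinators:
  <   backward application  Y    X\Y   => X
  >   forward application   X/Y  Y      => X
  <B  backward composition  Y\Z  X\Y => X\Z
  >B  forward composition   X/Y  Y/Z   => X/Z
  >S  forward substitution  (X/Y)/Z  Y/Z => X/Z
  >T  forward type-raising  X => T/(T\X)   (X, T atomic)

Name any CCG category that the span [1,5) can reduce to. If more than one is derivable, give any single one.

[0,8] S   <
  [0,7] S\N   <B
    [0,6] (N\NP)\N   >
      [0,1] "in" : ((N\NP)\N)/NP
      [1,6] NP   >
        [1,5] NP/(S/PP)   >
          [1,2] "park" : (NP/(S/PP))/NP
          [2,5] NP   <
            [2,3] "liked" : N
            [3,5] NP\N   <
              [3,4] "that" : PP
              [4,5] "city" : (NP\N)\PP
        [5,6] "song" : S/PP
    [6,7] "river" : S\(N\NP)
  [7,8] "map" : S\(S\N)

NP/(S/PP)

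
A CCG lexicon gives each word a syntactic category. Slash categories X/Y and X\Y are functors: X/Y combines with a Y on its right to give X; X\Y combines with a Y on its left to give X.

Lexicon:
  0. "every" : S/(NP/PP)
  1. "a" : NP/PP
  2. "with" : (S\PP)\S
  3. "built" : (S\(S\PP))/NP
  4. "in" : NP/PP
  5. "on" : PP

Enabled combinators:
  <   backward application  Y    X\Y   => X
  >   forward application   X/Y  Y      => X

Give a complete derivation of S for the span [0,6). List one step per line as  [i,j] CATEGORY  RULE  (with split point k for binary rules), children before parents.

[0,6] S   <
  [0,3] S\PP   <
    [0,2] S   >
      [0,1] "every" : S/(NP/PP)
      [1,2] "a" : NP/PP
    [2,3] "with" : (S\PP)\S
  [3,6] S\(S\PP)   >
    [3,4] "built" : (S\(S\PP))/NP
    [4,6] NP   >
      [4,5] "in" : NP/PP
      [5,6] "on" : PP

[0,1] S/(NP/PP)  lex  "every"
[1,2] NP/PP  lex  "a"
[0,2] S  >  k=1
[2,3] (S\PP)\S  lex  "with"
[0,3] S\PP  <  k=2
[3,4] (S\(S\PP))/NP  lex  "built"
[4,5] NP/PP  lex  "in"
[5,6] PP  lex  "on"
[4,6] NP  >  k=5
[3,6] S\(S\PP)  >  k=4
[0,6] S  <  k=3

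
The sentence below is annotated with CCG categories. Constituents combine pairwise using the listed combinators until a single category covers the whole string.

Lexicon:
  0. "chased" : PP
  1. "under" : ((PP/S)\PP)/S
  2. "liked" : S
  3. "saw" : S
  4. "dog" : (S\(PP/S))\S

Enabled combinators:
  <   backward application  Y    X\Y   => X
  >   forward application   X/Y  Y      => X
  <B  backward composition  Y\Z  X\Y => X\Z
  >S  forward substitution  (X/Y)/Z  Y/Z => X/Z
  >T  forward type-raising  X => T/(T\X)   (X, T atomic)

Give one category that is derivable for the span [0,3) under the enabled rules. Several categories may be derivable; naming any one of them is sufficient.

PP/S

[0,5] S   <
  [0,3] PP/S   <
    [0,1] "chased" : PP
    [1,3] (PP/S)\PP   >
      [1,2] "under" : ((PP/S)\PP)/S
      [2,3] "liked" : S
  [3,5] S\(PP/S)   <
    [3,4] "saw" : S
    [4,5] "dog" : (S\(PP/S))\S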